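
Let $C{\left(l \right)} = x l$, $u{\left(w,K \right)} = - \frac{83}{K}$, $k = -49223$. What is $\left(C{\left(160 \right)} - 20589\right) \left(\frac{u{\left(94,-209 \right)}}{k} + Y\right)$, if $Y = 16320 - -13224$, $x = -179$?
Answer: $- \frac{787500925374875}{541453} \approx -1.4544 \cdot 10^{9}$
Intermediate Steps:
$C{\left(l \right)} = - 179 l$
$Y = 29544$ ($Y = 16320 + 13224 = 29544$)
$\left(C{\left(160 \right)} - 20589\right) \left(\frac{u{\left(94,-209 \right)}}{k} + Y\right) = \left(\left(-179\right) 160 - 20589\right) \left(\frac{\left(-83\right) \frac{1}{-209}}{-49223} + 29544\right) = \left(-28640 - 20589\right) \left(\left(-83\right) \left(- \frac{1}{209}\right) \left(- \frac{1}{49223}\right) + 29544\right) = - 49229 \left(\frac{83}{209} \left(- \frac{1}{49223}\right) + 29544\right) = - 49229 \left(- \frac{83}{10287607} + 29544\right) = \left(-49229\right) \frac{303937061125}{10287607} = - \frac{787500925374875}{541453}$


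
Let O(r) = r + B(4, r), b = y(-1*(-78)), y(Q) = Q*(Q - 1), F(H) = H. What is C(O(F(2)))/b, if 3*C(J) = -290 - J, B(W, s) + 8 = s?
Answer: -1/63 ≈ -0.015873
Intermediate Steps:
B(W, s) = -8 + s
y(Q) = Q*(-1 + Q)
b = 6006 (b = (-1*(-78))*(-1 - 1*(-78)) = 78*(-1 + 78) = 78*77 = 6006)
O(r) = -8 + 2*r (O(r) = r + (-8 + r) = -8 + 2*r)
C(J) = -290/3 - J/3 (C(J) = (-290 - J)/3 = -290/3 - J/3)
C(O(F(2)))/b = (-290/3 - (-8 + 2*2)/3)/6006 = (-290/3 - (-8 + 4)/3)*(1/6006) = (-290/3 - ⅓*(-4))*(1/6006) = (-290/3 + 4/3)*(1/6006) = -286/3*1/6006 = -1/63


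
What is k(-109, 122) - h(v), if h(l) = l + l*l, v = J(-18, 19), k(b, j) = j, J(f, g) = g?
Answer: -258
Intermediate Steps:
v = 19
h(l) = l + l²
k(-109, 122) - h(v) = 122 - 19*(1 + 19) = 122 - 19*20 = 122 - 1*380 = 122 - 380 = -258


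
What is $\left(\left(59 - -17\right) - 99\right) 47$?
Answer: $-1081$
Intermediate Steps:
$\left(\left(59 - -17\right) - 99\right) 47 = \left(\left(59 + 17\right) - 99\right) 47 = \left(76 - 99\right) 47 = \left(-23\right) 47 = -1081$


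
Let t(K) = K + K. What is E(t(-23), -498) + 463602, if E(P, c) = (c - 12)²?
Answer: 723702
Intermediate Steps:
t(K) = 2*K
E(P, c) = (-12 + c)²
E(t(-23), -498) + 463602 = (-12 - 498)² + 463602 = (-510)² + 463602 = 260100 + 463602 = 723702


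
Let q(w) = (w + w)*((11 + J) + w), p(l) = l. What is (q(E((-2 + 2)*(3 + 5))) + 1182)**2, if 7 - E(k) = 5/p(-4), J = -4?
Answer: 131537961/64 ≈ 2.0553e+6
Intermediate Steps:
E(k) = 33/4 (E(k) = 7 - 5/(-4) = 7 - 5*(-1)/4 = 7 - 1*(-5/4) = 7 + 5/4 = 33/4)
q(w) = 2*w*(7 + w) (q(w) = (w + w)*((11 - 4) + w) = (2*w)*(7 + w) = 2*w*(7 + w))
(q(E((-2 + 2)*(3 + 5))) + 1182)**2 = (2*(33/4)*(7 + 33/4) + 1182)**2 = (2*(33/4)*(61/4) + 1182)**2 = (2013/8 + 1182)**2 = (11469/8)**2 = 131537961/64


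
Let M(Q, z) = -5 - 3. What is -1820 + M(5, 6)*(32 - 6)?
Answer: -2028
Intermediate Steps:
M(Q, z) = -8
-1820 + M(5, 6)*(32 - 6) = -1820 - 8*(32 - 6) = -1820 - 8*26 = -1820 - 208 = -2028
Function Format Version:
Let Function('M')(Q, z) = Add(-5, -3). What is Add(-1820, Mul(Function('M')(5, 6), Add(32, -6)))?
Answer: -2028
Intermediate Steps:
Function('M')(Q, z) = -8
Add(-1820, Mul(Function('M')(5, 6), Add(32, -6))) = Add(-1820, Mul(-8, Add(32, -6))) = Add(-1820, Mul(-8, 26)) = Add(-1820, -208) = -2028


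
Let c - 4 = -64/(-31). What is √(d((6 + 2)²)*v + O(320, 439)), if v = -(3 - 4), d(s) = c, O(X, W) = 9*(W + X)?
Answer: √6570419/31 ≈ 82.687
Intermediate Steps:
O(X, W) = 9*W + 9*X
c = 188/31 (c = 4 - 64/(-31) = 4 - 64*(-1/31) = 4 + 64/31 = 188/31 ≈ 6.0645)
d(s) = 188/31
v = 1 (v = -1*(-1) = 1)
√(d((6 + 2)²)*v + O(320, 439)) = √((188/31)*1 + (9*439 + 9*320)) = √(188/31 + (3951 + 2880)) = √(188/31 + 6831) = √(211949/31) = √6570419/31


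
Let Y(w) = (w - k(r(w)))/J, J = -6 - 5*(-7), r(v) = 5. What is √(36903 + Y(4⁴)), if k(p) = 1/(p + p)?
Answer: 3*√344920490/290 ≈ 192.12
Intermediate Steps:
k(p) = 1/(2*p)
J = 29 (J = -6 + 35 = 29)
Y(w) = -1/290 + w/29 (Y(w) = (w - 1/(2*5))/29 = (w - 1/(2*5))*(1/29) = (w - 1*⅒)*(1/29) = (w - ⅒)*(1/29) = (-⅒ + w)*(1/29) = -1/290 + w/29)
√(36903 + Y(4⁴)) = √(36903 + (-1/290 + (1/29)*4⁴)) = √(36903 + (-1/290 + (1/29)*256)) = √(36903 + (-1/290 + 256/29)) = √(36903 + 2559/290) = √(10704429/290) = 3*√344920490/290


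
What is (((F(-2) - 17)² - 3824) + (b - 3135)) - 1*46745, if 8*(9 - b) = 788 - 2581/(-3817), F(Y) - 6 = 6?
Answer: -1641877497/30536 ≈ -53769.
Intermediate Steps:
F(Y) = 12 (F(Y) = 6 + 6 = 12)
b = -2735553/30536 (b = 9 - (788 - 2581/(-3817))/8 = 9 - (788 - 2581*(-1)/3817)/8 = 9 - (788 - 1*(-2581/3817))/8 = 9 - (788 + 2581/3817)/8 = 9 - ⅛*3010377/3817 = 9 - 3010377/30536 = -2735553/30536 ≈ -89.584)
(((F(-2) - 17)² - 3824) + (b - 3135)) - 1*46745 = (((12 - 17)² - 3824) + (-2735553/30536 - 3135)) - 1*46745 = (((-5)² - 3824) - 98465913/30536) - 46745 = ((25 - 3824) - 98465913/30536) - 46745 = (-3799 - 98465913/30536) - 46745 = -214472177/30536 - 46745 = -1641877497/30536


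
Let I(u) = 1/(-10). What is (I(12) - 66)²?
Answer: 436921/100 ≈ 4369.2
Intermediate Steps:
I(u) = -⅒
(I(12) - 66)² = (-⅒ - 66)² = (-661/10)² = 436921/100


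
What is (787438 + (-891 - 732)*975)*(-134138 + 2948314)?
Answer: -2237233335712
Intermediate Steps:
(787438 + (-891 - 732)*975)*(-134138 + 2948314) = (787438 - 1623*975)*2814176 = (787438 - 1582425)*2814176 = -794987*2814176 = -2237233335712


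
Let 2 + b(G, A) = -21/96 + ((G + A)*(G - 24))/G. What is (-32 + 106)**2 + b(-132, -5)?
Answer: 1869779/352 ≈ 5311.9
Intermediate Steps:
b(G, A) = -71/32 + (-24 + G)*(A + G)/G (b(G, A) = -2 + (-21/96 + ((G + A)*(G - 24))/G) = -2 + (-21*1/96 + ((A + G)*(-24 + G))/G) = -2 + (-7/32 + ((-24 + G)*(A + G))/G) = -2 + (-7/32 + (-24 + G)*(A + G)/G) = -71/32 + (-24 + G)*(A + G)/G)
(-32 + 106)**2 + b(-132, -5) = (-32 + 106)**2 + (-839/32 - 5 - 132 - 24*(-5)/(-132)) = 74**2 + (-839/32 - 5 - 132 - 24*(-5)*(-1/132)) = 5476 + (-839/32 - 5 - 132 - 10/11) = 5476 - 57773/352 = 1869779/352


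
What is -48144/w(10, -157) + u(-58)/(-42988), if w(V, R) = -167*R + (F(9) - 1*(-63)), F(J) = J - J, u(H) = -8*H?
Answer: -15307420/8307431 ≈ -1.8426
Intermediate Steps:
F(J) = 0
w(V, R) = 63 - 167*R (w(V, R) = -167*R + (0 - 1*(-63)) = -167*R + (0 + 63) = -167*R + 63 = 63 - 167*R)
-48144/w(10, -157) + u(-58)/(-42988) = -48144/(63 - 167*(-157)) - 8*(-58)/(-42988) = -48144/(63 + 26219) + 464*(-1/42988) = -48144/26282 - 116/10747 = -48144*1/26282 - 116/10747 = -1416/773 - 116/10747 = -15307420/8307431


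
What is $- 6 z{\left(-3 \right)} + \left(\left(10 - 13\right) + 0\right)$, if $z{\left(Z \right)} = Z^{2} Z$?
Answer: $159$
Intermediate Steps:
$z{\left(Z \right)} = Z^{3}$
$- 6 z{\left(-3 \right)} + \left(\left(10 - 13\right) + 0\right) = - 6 \left(-3\right)^{3} + \left(\left(10 - 13\right) + 0\right) = \left(-6\right) \left(-27\right) + \left(\left(10 - 13\right) + 0\right) = 162 + \left(-3 + 0\right) = 162 - 3 = 159$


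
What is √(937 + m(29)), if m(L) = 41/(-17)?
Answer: 4*√16881/17 ≈ 30.571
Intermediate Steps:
m(L) = -41/17 (m(L) = 41*(-1/17) = -41/17)
√(937 + m(29)) = √(937 - 41/17) = √(15888/17) = 4*√16881/17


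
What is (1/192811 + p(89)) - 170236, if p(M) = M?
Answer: -32806213216/192811 ≈ -1.7015e+5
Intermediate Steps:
(1/192811 + p(89)) - 170236 = (1/192811 + 89) - 170236 = 17160180/192811 - 170236 = -32806213216/192811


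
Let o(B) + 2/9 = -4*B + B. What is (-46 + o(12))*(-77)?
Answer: 56980/9 ≈ 6331.1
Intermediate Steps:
o(B) = -2/9 - 3*B (o(B) = -2/9 + (-4*B + B) = -2/9 - 3*B)
(-46 + o(12))*(-77) = (-46 + (-2/9 - 3*12))*(-77) = (-46 + (-2/9 - 36))*(-77) = (-46 - 326/9)*(-77) = -740/9*(-77) = 56980/9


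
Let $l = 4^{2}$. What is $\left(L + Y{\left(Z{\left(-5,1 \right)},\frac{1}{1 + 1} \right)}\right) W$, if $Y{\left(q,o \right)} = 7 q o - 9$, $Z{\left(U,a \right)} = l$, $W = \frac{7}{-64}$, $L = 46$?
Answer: $- \frac{651}{64} \approx -10.172$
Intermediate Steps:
$W = - \frac{7}{64}$ ($W = 7 \left(- \frac{1}{64}\right) = - \frac{7}{64} \approx -0.10938$)
$l = 16$
$Z{\left(U,a \right)} = 16$
$Y{\left(q,o \right)} = -9 + 7 o q$ ($Y{\left(q,o \right)} = 7 o q - 9 = -9 + 7 o q$)
$\left(L + Y{\left(Z{\left(-5,1 \right)},\frac{1}{1 + 1} \right)}\right) W = \left(46 - \left(9 - 7 \frac{1}{1 + 1} \cdot 16\right)\right) \left(- \frac{7}{64}\right) = \left(46 - \left(9 - 7 \cdot \frac{1}{2} \cdot 16\right)\right) \left(- \frac{7}{64}\right) = \left(46 - \left(9 - 56\right)\right) \left(- \frac{7}{64}\right) = \left(46 + \left(-9 + 56\right)\right) \left(- \frac{7}{64}\right) = \left(46 + 47\right) \left(- \frac{7}{64}\right) = 93 \left(- \frac{7}{64}\right) = - \frac{651}{64}$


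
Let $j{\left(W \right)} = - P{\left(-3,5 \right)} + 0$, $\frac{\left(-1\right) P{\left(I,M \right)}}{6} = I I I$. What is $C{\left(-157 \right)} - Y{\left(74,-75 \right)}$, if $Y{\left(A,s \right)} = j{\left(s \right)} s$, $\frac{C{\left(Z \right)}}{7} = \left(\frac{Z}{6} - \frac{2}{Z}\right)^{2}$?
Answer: $- \frac{6532600217}{887364} \approx -7361.8$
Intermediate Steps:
$P{\left(I,M \right)} = - 6 I^{3}$ ($P{\left(I,M \right)} = - 6 I I I = - 6 I^{2} I = - 6 I^{3}$)
$j{\left(W \right)} = -162$ ($j{\left(W \right)} = - \left(-6\right) \left(-3\right)^{3} + 0 = - \left(-6\right) \left(-27\right) + 0 = \left(-1\right) 162 + 0 = -162 + 0 = -162$)
$C{\left(Z \right)} = 7 \left(- \frac{2}{Z} + \frac{Z}{6}\right)^{2}$ ($C{\left(Z \right)} = 7 \left(\frac{Z}{6} - \frac{2}{Z}\right)^{2} = 7 \left(- \frac{2}{Z} + \frac{Z}{6}\right)^{2}$)
$Y{\left(A,s \right)} = - 162 s$
$C{\left(-157 \right)} - Y{\left(74,-75 \right)} = \frac{7 \left(-12 + \left(-157\right)^{2}\right)^{2}}{36 \cdot 24649} - \left(-162\right) \left(-75\right) = \frac{7}{36} \cdot \frac{1}{24649} \left(-12 + 24649\right)^{2} - 12150 = \frac{7}{36} \cdot \frac{1}{24649} \cdot 24637^{2} - 12150 = \frac{7}{36} \cdot \frac{1}{24649} \cdot 606981769 - 12150 = \frac{4248872383}{887364} - 12150 = - \frac{6532600217}{887364}$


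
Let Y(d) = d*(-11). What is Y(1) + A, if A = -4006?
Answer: -4017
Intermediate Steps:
Y(d) = -11*d
Y(1) + A = -11*1 - 4006 = -11 - 4006 = -4017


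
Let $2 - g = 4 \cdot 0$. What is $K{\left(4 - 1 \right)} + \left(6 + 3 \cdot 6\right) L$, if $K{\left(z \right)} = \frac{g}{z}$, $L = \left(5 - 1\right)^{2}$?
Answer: $\frac{1154}{3} \approx 384.67$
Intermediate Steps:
$L = 16$ ($L = 4^{2} = 16$)
$g = 2$ ($g = 2 - 4 \cdot 0 = 2 - 0 = 2 + 0 = 2$)
$K{\left(z \right)} = \frac{2}{z}$
$K{\left(4 - 1 \right)} + \left(6 + 3 \cdot 6\right) L = \frac{2}{4 - 1} + \left(6 + 3 \cdot 6\right) 16 = \frac{2}{4 - 1} + \left(6 + 18\right) 16 = \frac{2}{3} + 24 \cdot 16 = 2 \cdot \frac{1}{3} + 384 = \frac{2}{3} + 384 = \frac{1154}{3}$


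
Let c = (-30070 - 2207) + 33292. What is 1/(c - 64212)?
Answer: -1/63197 ≈ -1.5824e-5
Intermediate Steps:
c = 1015 (c = -32277 + 33292 = 1015)
1/(c - 64212) = 1/(1015 - 64212) = 1/(-63197) = -1/63197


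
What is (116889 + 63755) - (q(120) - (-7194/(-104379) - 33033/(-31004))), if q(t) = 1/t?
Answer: 531452461947757/2941969560 ≈ 1.8065e+5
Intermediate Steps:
(116889 + 63755) - (q(120) - (-7194/(-104379) - 33033/(-31004))) = (116889 + 63755) - (1/120 - (-7194/(-104379) - 33033/(-31004))) = 180644 - (1/120 - (-7194*(-1/104379) - 33033*(-1/31004))) = 180644 - (1/120 - (218/3163 + 33033/31004)) = 180644 - (1/120 - 1*111242251/98065652) = 180644 - (1/120 - 111242251/98065652) = 180644 - 1*(-3312751117/2941969560) = 180644 + 3312751117/2941969560 = 531452461947757/2941969560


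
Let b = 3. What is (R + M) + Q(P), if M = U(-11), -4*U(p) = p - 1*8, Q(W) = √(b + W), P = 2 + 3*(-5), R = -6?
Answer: -5/4 + I*√10 ≈ -1.25 + 3.1623*I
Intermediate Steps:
P = -13 (P = 2 - 15 = -13)
Q(W) = √(3 + W)
U(p) = 2 - p/4 (U(p) = -(p - 1*8)/4 = -(p - 8)/4 = -(-8 + p)/4 = 2 - p/4)
M = 19/4 (M = 2 - ¼*(-11) = 2 + 11/4 = 19/4 ≈ 4.7500)
(R + M) + Q(P) = (-6 + 19/4) + √(3 - 13) = -5/4 + √(-10) = -5/4 + I*√10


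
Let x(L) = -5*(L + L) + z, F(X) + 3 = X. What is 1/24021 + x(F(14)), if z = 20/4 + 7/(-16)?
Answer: -40523411/384336 ≈ -105.44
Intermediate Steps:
F(X) = -3 + X
z = 73/16 (z = 20*(¼) + 7*(-1/16) = 5 - 7/16 = 73/16 ≈ 4.5625)
x(L) = 73/16 - 10*L (x(L) = -5*(L + L) + 73/16 = -10*L + 73/16 = 73/16 - 10*L)
1/24021 + x(F(14)) = 1/24021 + (73/16 - 10*(-3 + 14)) = 1/24021 + (73/16 - 10*11) = 1/24021 + (73/16 - 110) = 1/24021 - 1687/16 = -40523411/384336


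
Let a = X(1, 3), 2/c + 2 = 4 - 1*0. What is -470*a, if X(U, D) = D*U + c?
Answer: -1880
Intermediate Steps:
c = 1 (c = 2/(-2 + (4 - 1*0)) = 2/(-2 + (4 + 0)) = 2/(-2 + 4) = 2/2 = 2*(1/2) = 1)
X(U, D) = 1 + D*U (X(U, D) = D*U + 1 = 1 + D*U)
a = 4 (a = 1 + 3*1 = 1 + 3 = 4)
-470*a = -470*4 = -1880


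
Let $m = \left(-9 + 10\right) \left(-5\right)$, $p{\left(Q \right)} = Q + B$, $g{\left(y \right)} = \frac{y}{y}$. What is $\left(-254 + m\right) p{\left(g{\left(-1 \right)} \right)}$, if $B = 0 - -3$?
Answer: $-1036$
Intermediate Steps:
$g{\left(y \right)} = 1$
$B = 3$ ($B = 0 + 3 = 3$)
$p{\left(Q \right)} = 3 + Q$ ($p{\left(Q \right)} = Q + 3 = 3 + Q$)
$m = -5$ ($m = 1 \left(-5\right) = -5$)
$\left(-254 + m\right) p{\left(g{\left(-1 \right)} \right)} = \left(-254 - 5\right) \left(3 + 1\right) = \left(-259\right) 4 = -1036$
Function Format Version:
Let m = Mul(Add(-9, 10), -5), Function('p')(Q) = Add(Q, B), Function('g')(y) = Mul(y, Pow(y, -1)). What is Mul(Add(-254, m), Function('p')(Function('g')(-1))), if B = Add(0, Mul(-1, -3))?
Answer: -1036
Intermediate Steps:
Function('g')(y) = 1
B = 3 (B = Add(0, 3) = 3)
Function('p')(Q) = Add(3, Q) (Function('p')(Q) = Add(Q, 3) = Add(3, Q))
m = -5 (m = Mul(1, -5) = -5)
Mul(Add(-254, m), Function('p')(Function('g')(-1))) = Mul(Add(-254, -5), Add(3, 1)) = Mul(-259, 4) = -1036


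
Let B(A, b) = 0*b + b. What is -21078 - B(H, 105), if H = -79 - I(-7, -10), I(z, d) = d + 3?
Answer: -21183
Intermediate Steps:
I(z, d) = 3 + d
H = -72 (H = -79 - (3 - 10) = -79 - 1*(-7) = -79 + 7 = -72)
B(A, b) = b (B(A, b) = 0 + b = b)
-21078 - B(H, 105) = -21078 - 1*105 = -21078 - 105 = -21183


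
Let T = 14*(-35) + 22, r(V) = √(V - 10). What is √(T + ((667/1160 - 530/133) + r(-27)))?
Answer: √(-3335508330 + 7075600*I*√37)/2660 ≈ 0.14008 + 21.712*I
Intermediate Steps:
r(V) = √(-10 + V)
T = -468 (T = -490 + 22 = -468)
√(T + ((667/1160 - 530/133) + r(-27))) = √(-468 + ((667/1160 - 530/133) + √(-10 - 27))) = √(-468 + ((667*(1/1160) - 530*1/133) + √(-37))) = √(-468 + ((23/40 - 530/133) + I*√37)) = √(-468 + (-18141/5320 + I*√37)) = √(-2507901/5320 + I*√37)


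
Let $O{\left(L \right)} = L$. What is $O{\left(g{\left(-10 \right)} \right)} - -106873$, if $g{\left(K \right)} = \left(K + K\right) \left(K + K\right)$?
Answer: $107273$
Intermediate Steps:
$g{\left(K \right)} = 4 K^{2}$ ($g{\left(K \right)} = 2 K 2 K = 4 K^{2}$)
$O{\left(g{\left(-10 \right)} \right)} - -106873 = 4 \left(-10\right)^{2} - -106873 = 4 \cdot 100 + 106873 = 400 + 106873 = 107273$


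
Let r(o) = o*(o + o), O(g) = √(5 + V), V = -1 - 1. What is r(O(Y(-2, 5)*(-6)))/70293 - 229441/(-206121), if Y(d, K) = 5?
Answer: 5376444313/4829621151 ≈ 1.1132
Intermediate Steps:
V = -2
O(g) = √3 (O(g) = √(5 - 2) = √3)
r(o) = 2*o² (r(o) = o*(2*o) = 2*o²)
r(O(Y(-2, 5)*(-6)))/70293 - 229441/(-206121) = (2*(√3)²)/70293 - 229441/(-206121) = (2*3)*(1/70293) - 229441*(-1/206121) = 6*(1/70293) + 229441/206121 = 2/23431 + 229441/206121 = 5376444313/4829621151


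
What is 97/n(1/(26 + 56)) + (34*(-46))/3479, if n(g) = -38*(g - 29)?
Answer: -56798949/157122077 ≈ -0.36150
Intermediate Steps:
n(g) = 1102 - 38*g (n(g) = -38*(-29 + g) = 1102 - 38*g)
97/n(1/(26 + 56)) + (34*(-46))/3479 = 97/(1102 - 38/(26 + 56)) + (34*(-46))/3479 = 97/(1102 - 38/82) - 1564*1/3479 = 97/(1102 - 38*1/82) - 1564/3479 = 97/(1102 - 19/41) - 1564/3479 = 97/(45163/41) - 1564/3479 = 97*(41/45163) - 1564/3479 = 3977/45163 - 1564/3479 = -56798949/157122077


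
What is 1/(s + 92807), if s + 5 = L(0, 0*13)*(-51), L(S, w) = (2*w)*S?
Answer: 1/92802 ≈ 1.0776e-5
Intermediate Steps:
L(S, w) = 2*S*w
s = -5 (s = -5 + (2*0*(0*13))*(-51) = -5 + (2*0*0)*(-51) = -5 + 0*(-51) = -5 + 0 = -5)
1/(s + 92807) = 1/(-5 + 92807) = 1/92802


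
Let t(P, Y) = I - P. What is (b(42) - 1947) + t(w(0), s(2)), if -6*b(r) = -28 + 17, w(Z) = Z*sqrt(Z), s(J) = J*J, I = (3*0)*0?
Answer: -11671/6 ≈ -1945.2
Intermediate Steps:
I = 0 (I = 0*0 = 0)
s(J) = J**2
w(Z) = Z**(3/2)
b(r) = 11/6 (b(r) = -(-28 + 17)/6 = -1/6*(-11) = 11/6)
t(P, Y) = -P (t(P, Y) = 0 - P = -P)
(b(42) - 1947) + t(w(0), s(2)) = (11/6 - 1947) - 0**(3/2) = -11671/6 - 1*0 = -11671/6 + 0 = -11671/6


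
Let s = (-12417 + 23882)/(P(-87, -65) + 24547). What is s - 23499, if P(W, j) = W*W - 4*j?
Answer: -760792159/32376 ≈ -23499.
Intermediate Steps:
P(W, j) = W**2 - 4*j
s = 11465/32376 (s = (-12417 + 23882)/(((-87)**2 - 4*(-65)) + 24547) = 11465/((7569 + 260) + 24547) = 11465/(7829 + 24547) = 11465/32376 ≈ 0.35412)
s - 23499 = 11465/32376 - 23499 = -760792159/32376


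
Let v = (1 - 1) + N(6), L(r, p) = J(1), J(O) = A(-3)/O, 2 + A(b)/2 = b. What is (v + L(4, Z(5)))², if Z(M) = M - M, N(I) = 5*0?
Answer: 100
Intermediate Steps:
N(I) = 0
A(b) = -4 + 2*b
Z(M) = 0
J(O) = -10/O (J(O) = (-4 + 2*(-3))/O = (-4 - 6)/O = -10/O)
L(r, p) = -10 (L(r, p) = -10/1 = -10*1 = -10)
v = 0 (v = (1 - 1) + 0 = 0 + 0 = 0)
(v + L(4, Z(5)))² = (0 - 10)² = (-10)² = 100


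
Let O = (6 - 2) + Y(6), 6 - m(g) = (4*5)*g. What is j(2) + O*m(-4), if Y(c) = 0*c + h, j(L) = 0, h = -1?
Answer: 258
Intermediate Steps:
Y(c) = -1 (Y(c) = 0*c - 1 = 0 - 1 = -1)
m(g) = 6 - 20*g (m(g) = 6 - 4*5*g = 6 - 20*g)
O = 3 (O = (6 - 2) - 1 = 4 - 1 = 3)
j(2) + O*m(-4) = 0 + 3*(6 - 20*(-4)) = 0 + 3*(6 + 80) = 0 + 3*86 = 0 + 258 = 258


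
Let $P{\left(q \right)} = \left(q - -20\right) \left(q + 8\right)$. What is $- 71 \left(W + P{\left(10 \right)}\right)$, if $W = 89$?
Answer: $-44659$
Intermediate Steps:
$P{\left(q \right)} = \left(8 + q\right) \left(20 + q\right)$ ($P{\left(q \right)} = \left(q + 20\right) \left(8 + q\right) = \left(20 + q\right) \left(8 + q\right) = \left(8 + q\right) \left(20 + q\right)$)
$- 71 \left(W + P{\left(10 \right)}\right) = - 71 \left(89 + \left(160 + 10^{2} + 28 \cdot 10\right)\right) = - 71 \left(89 + \left(160 + 100 + 280\right)\right) = - 71 \left(89 + 540\right) = \left(-71\right) 629 = -44659$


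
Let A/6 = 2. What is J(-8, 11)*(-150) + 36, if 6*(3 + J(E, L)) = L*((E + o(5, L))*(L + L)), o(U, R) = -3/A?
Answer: 100797/2 ≈ 50399.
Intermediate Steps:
A = 12 (A = 6*2 = 12)
o(U, R) = -1/4 (o(U, R) = -3/12 = -3*1/12 = -1/4)
J(E, L) = -3 + L**2*(-1/4 + E)/3 (J(E, L) = -3 + (L*((E - 1/4)*(L + L)))/6 = -3 + (L*((-1/4 + E)*(2*L)))/6 = -3 + (L*(2*L*(-1/4 + E)))/6 = -3 + (2*L**2*(-1/4 + E))/6 = -3 + L**2*(-1/4 + E)/3)
J(-8, 11)*(-150) + 36 = (-3 - 1/12*11**2 + (1/3)*(-8)*11**2)*(-150) + 36 = (-3 - 1/12*121 + (1/3)*(-8)*121)*(-150) + 36 = (-3 - 121/12 - 968/3)*(-150) + 36 = -1343/4*(-150) + 36 = 100725/2 + 36 = 100797/2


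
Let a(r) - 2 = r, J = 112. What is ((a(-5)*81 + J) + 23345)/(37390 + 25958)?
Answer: 3869/10558 ≈ 0.36645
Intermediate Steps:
a(r) = 2 + r
((a(-5)*81 + J) + 23345)/(37390 + 25958) = (((2 - 5)*81 + 112) + 23345)/(37390 + 25958) = ((-3*81 + 112) + 23345)/63348 = ((-243 + 112) + 23345)*(1/63348) = (-131 + 23345)*(1/63348) = 23214*(1/63348) = 3869/10558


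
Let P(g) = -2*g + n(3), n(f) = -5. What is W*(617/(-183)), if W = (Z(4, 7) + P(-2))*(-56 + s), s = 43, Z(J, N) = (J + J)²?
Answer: 168441/61 ≈ 2761.3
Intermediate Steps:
Z(J, N) = 4*J² (Z(J, N) = (2*J)² = 4*J²)
P(g) = -5 - 2*g (P(g) = -2*g - 5 = -5 - 2*g)
W = -819 (W = (4*4² + (-5 - 2*(-2)))*(-56 + 43) = (4*16 + (-5 + 4))*(-13) = (64 - 1)*(-13) = 63*(-13) = -819)
W*(617/(-183)) = -505323/(-183) = -505323*(-1)/183 = -819*(-617/183) = 168441/61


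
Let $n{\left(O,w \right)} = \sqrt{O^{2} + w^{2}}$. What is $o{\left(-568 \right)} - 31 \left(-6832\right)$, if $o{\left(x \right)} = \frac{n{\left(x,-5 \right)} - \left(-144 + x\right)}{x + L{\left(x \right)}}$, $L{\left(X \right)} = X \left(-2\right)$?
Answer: $\frac{15037321}{71} + \frac{\sqrt{322649}}{568} \approx 2.1179 \cdot 10^{5}$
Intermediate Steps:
$L{\left(X \right)} = - 2 X$
$o{\left(x \right)} = - \frac{144 + \sqrt{25 + x^{2}} - x}{x}$ ($o{\left(x \right)} = \frac{\sqrt{x^{2} + \left(-5\right)^{2}} - \left(-144 + x\right)}{x - 2 x} = \frac{\sqrt{x^{2} + 25} - \left(-144 + x\right)}{\left(-1\right) x} = \left(\sqrt{25 + x^{2}} - \left(-144 + x\right)\right) \left(- \frac{1}{x}\right) = \left(144 + \sqrt{25 + x^{2}} - x\right) \left(- \frac{1}{x}\right) = - \frac{144 + \sqrt{25 + x^{2}} - x}{x}$)
$o{\left(-568 \right)} - 31 \left(-6832\right) = \frac{-144 - 568 - \sqrt{25 + \left(-568\right)^{2}}}{-568} - 31 \left(-6832\right) = - \frac{-144 - 568 - \sqrt{25 + 322624}}{568} - -211792 = - \frac{-144 - 568 - \sqrt{322649}}{568} + 211792 = - \frac{-712 - \sqrt{322649}}{568} + 211792 = \left(\frac{89}{71} + \frac{\sqrt{322649}}{568}\right) + 211792 = \frac{15037321}{71} + \frac{\sqrt{322649}}{568}$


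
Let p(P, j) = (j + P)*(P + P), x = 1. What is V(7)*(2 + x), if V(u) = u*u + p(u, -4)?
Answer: 273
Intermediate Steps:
p(P, j) = 2*P*(P + j) (p(P, j) = (P + j)*(2*P) = 2*P*(P + j))
V(u) = u**2 + 2*u*(-4 + u) (V(u) = u*u + 2*u*(u - 4) = u**2 + 2*u*(-4 + u))
V(7)*(2 + x) = (7*(-8 + 3*7))*(2 + 1) = (7*(-8 + 21))*3 = (7*13)*3 = 91*3 = 273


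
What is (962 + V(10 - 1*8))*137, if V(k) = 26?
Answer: 135356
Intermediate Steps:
(962 + V(10 - 1*8))*137 = (962 + 26)*137 = 988*137 = 135356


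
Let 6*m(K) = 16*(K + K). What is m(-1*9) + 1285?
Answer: 1237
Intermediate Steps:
m(K) = 16*K/3 (m(K) = (16*(K + K))/6 = (16*(2*K))/6 = (32*K)/6 = 16*K/3)
m(-1*9) + 1285 = 16*(-1*9)/3 + 1285 = (16/3)*(-9) + 1285 = -48 + 1285 = 1237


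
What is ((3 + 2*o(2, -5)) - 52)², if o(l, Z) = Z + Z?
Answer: 4761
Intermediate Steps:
o(l, Z) = 2*Z
((3 + 2*o(2, -5)) - 52)² = ((3 + 2*(2*(-5))) - 52)² = ((3 + 2*(-10)) - 52)² = ((3 - 20) - 52)² = (-17 - 52)² = (-69)² = 4761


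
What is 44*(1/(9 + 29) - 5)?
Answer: -4158/19 ≈ -218.84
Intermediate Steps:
44*(1/(9 + 29) - 5) = 44*(1/38 - 5) = 44*(-189/38) = -4158/19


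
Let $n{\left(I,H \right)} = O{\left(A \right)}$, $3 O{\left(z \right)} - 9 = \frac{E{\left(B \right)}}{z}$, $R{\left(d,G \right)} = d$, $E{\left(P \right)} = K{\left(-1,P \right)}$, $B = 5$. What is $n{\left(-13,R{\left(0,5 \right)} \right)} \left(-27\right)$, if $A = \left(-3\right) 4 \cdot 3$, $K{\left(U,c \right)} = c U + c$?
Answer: $-81$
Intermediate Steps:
$K{\left(U,c \right)} = c + U c$ ($K{\left(U,c \right)} = U c + c = c + U c$)
$E{\left(P \right)} = 0$ ($E{\left(P \right)} = P \left(1 - 1\right) = P 0 = 0$)
$A = -36$ ($A = \left(-12\right) 3 = -36$)
$O{\left(z \right)} = 3$ ($O{\left(z \right)} = 3 + \frac{0 \frac{1}{z}}{3} = 3 + \frac{1}{3} \cdot 0 = 3 + 0 = 3$)
$n{\left(I,H \right)} = 3$
$n{\left(-13,R{\left(0,5 \right)} \right)} \left(-27\right) = 3 \left(-27\right) = -81$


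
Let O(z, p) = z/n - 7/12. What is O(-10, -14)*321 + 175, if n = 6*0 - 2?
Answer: 6371/4 ≈ 1592.8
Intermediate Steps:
n = -2 (n = 0 - 2 = -2)
O(z, p) = -7/12 - z/2 (O(z, p) = z/(-2) - 7/12 = z*(-½) - 7*1/12 = -z/2 - 7/12 = -7/12 - z/2)
O(-10, -14)*321 + 175 = (-7/12 - ½*(-10))*321 + 175 = (-7/12 + 5)*321 + 175 = (53/12)*321 + 175 = 5671/4 + 175 = 6371/4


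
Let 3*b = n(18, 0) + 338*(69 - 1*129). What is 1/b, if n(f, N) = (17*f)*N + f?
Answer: -1/6754 ≈ -0.00014806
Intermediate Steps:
n(f, N) = f + 17*N*f (n(f, N) = 17*N*f + f = f + 17*N*f)
b = -6754 (b = (18*(1 + 17*0) + 338*(69 - 1*129))/3 = (18*(1 + 0) + 338*(69 - 129))/3 = (18*1 + 338*(-60))/3 = (18 - 20280)/3 = (⅓)*(-20262) = -6754)
1/b = 1/(-6754) = -1/6754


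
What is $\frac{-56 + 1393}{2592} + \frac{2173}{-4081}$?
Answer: $- \frac{3323}{199584} \approx -0.01665$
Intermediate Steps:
$\frac{-56 + 1393}{2592} + \frac{2173}{-4081} = 1337 \cdot \frac{1}{2592} + 2173 \left(- \frac{1}{4081}\right) = \frac{1337}{2592} - \frac{41}{77} = - \frac{3323}{199584}$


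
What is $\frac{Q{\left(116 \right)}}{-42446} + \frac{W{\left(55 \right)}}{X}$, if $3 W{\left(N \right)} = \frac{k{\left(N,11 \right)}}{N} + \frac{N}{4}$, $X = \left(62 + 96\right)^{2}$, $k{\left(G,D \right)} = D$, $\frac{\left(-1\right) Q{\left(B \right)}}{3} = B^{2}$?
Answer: $\frac{10079441259}{10596219440} \approx 0.95123$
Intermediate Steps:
$Q{\left(B \right)} = - 3 B^{2}$
$X = 24964$ ($X = 158^{2} = 24964$)
$W{\left(N \right)} = \frac{N}{12} + \frac{11}{3 N}$ ($W{\left(N \right)} = \frac{\frac{11}{N} + \frac{N}{4}}{3} = \frac{N}{12} + \frac{11}{3 N}$)
$\frac{Q{\left(116 \right)}}{-42446} + \frac{W{\left(55 \right)}}{X} = \frac{\left(-3\right) 116^{2}}{-42446} + \frac{\frac{1}{12} \cdot \frac{1}{55} \left(44 + 55^{2}\right)}{24964} = \left(-3\right) 13456 \left(- \frac{1}{42446}\right) + \frac{1}{12} \cdot \frac{1}{55} \left(44 + 3025\right) \frac{1}{24964} = \left(-40368\right) \left(- \frac{1}{42446}\right) + \frac{1}{12} \cdot \frac{1}{55} \cdot 3069 \cdot \frac{1}{24964} = \frac{20184}{21223} + \frac{93}{20} \cdot \frac{1}{24964} = \frac{20184}{21223} + \frac{93}{499280} = \frac{10079441259}{10596219440}$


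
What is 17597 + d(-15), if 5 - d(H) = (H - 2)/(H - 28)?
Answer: 756869/43 ≈ 17602.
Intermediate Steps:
d(H) = 5 - (-2 + H)/(-28 + H) (d(H) = 5 - (H - 2)/(H - 28) = 5 - (-2 + H)/(-28 + H))
17597 + d(-15) = 17597 + 2*(-69 + 2*(-15))/(-28 - 15) = 17597 + 2*(-69 - 30)/(-43) = 17597 + 2*(-1/43)*(-99) = 17597 + 198/43 = 756869/43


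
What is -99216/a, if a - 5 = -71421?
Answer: 12402/8927 ≈ 1.3893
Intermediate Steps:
a = -71416 (a = 5 - 71421 = -71416)
-99216/a = -99216/(-71416) = -99216*(-1/71416) = 12402/8927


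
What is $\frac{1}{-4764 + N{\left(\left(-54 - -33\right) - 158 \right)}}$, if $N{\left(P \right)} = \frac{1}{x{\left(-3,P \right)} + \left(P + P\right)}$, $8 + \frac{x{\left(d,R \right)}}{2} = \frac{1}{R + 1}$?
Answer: $- \frac{33287}{158579357} \approx -0.00020991$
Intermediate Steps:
$x{\left(d,R \right)} = -16 + \frac{2}{1 + R}$ ($x{\left(d,R \right)} = -16 + \frac{2}{R + 1} = -16 + \frac{2}{1 + R}$)
$N{\left(P \right)} = \frac{1}{2 P + \frac{2 \left(-7 - 8 P\right)}{1 + P}}$ ($N{\left(P \right)} = \frac{1}{\frac{2 \left(-7 - 8 P\right)}{1 + P} + \left(P + P\right)} = \frac{1}{\frac{2 \left(-7 - 8 P\right)}{1 + P} + 2 P} = \frac{1}{2 P + \frac{2 \left(-7 - 8 P\right)}{1 + P}}$)
$\frac{1}{-4764 + N{\left(\left(-54 - -33\right) - 158 \right)}} = \frac{1}{-4764 + \frac{1 - 179}{2 \left(-7 + \left(\left(-54 - -33\right) - 158\right)^{2} - 7 \left(\left(-54 - -33\right) - 158\right)\right)}} = \frac{1}{-4764 + \frac{1 + \left(\left(-54 + 33\right) - 158\right)}{2 \left(-7 + \left(\left(-54 + 33\right) - 158\right)^{2} - 7 \left(\left(-54 + 33\right) - 158\right)\right)}} = \frac{1}{-4764 + \frac{1 - 179}{2 \left(-7 + \left(-21 - 158\right)^{2} - 7 \left(-21 - 158\right)\right)}} = \frac{1}{-4764 + \frac{1 - 179}{2 \left(-7 + \left(-179\right)^{2} - -1253\right)}} = \frac{1}{-4764 + \frac{1}{2} \frac{1}{-7 + 32041 + 1253} \left(-178\right)} = \frac{1}{-4764 + \frac{1}{2} \cdot \frac{1}{33287} \left(-178\right)} = \frac{1}{-4764 - \frac{89}{33287}} = \frac{1}{- \frac{158579357}{33287}} = - \frac{33287}{158579357}$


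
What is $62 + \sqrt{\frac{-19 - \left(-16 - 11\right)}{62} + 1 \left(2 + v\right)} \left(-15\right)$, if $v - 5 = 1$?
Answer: $62 - \frac{90 \sqrt{217}}{31} \approx 19.233$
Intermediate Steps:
$v = 6$ ($v = 5 + 1 = 6$)
$62 + \sqrt{\frac{-19 - \left(-16 - 11\right)}{62} + 1 \left(2 + v\right)} \left(-15\right) = 62 + \sqrt{\frac{-19 - \left(-16 - 11\right)}{62} + 1 \left(2 + 6\right)} \left(-15\right) = 62 + \sqrt{\left(-19 - -27\right) \frac{1}{62} + 1 \cdot 8} \left(-15\right) = 62 + \sqrt{\left(-19 + 27\right) \frac{1}{62} + 8} \left(-15\right) = 62 + \sqrt{8 \cdot \frac{1}{62} + 8} \left(-15\right) = 62 + \sqrt{\frac{4}{31} + 8} \left(-15\right) = 62 + \sqrt{\frac{252}{31}} \left(-15\right) = 62 + \frac{6 \sqrt{217}}{31} \left(-15\right) = 62 - \frac{90 \sqrt{217}}{31}$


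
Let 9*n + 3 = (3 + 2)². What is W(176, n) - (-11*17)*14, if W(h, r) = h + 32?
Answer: 2826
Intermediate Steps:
n = 22/9 (n = -⅓ + (3 + 2)²/9 = -⅓ + (⅑)*5² = -⅓ + (⅑)*25 = -⅓ + 25/9 = 22/9 ≈ 2.4444)
W(h, r) = 32 + h
W(176, n) - (-11*17)*14 = (32 + 176) - (-11*17)*14 = 208 - (-187)*14 = 208 - 1*(-2618) = 208 + 2618 = 2826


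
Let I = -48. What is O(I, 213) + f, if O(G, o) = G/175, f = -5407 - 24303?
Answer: -5199298/175 ≈ -29710.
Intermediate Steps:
f = -29710
O(G, o) = G/175 (O(G, o) = G*(1/175) = G/175)
O(I, 213) + f = (1/175)*(-48) - 29710 = -48/175 - 29710 = -5199298/175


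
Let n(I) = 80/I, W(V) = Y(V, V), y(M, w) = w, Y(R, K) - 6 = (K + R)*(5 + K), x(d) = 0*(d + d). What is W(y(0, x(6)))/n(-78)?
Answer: -117/20 ≈ -5.8500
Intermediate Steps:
x(d) = 0 (x(d) = 0*(2*d) = 0)
Y(R, K) = 6 + (5 + K)*(K + R) (Y(R, K) = 6 + (K + R)*(5 + K) = 6 + (5 + K)*(K + R))
W(V) = 6 + 2*V² + 10*V (W(V) = 6 + V² + 5*V + 5*V + V*V = 6 + V² + 5*V + 5*V + V² = 6 + 2*V² + 10*V)
W(y(0, x(6)))/n(-78) = (6 + 2*0² + 10*0)/((80/(-78))) = (6 + 2*0 + 0)/((80*(-1/78))) = (6 + 0 + 0)/(-40/39) = 6*(-39/40) = -117/20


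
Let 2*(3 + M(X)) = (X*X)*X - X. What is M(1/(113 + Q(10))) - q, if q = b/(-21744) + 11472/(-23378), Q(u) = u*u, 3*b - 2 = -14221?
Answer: -744925727043029/272906009364528 ≈ -2.7296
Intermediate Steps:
b = -14219/3 (b = ⅔ + (⅓)*(-14221) = ⅔ - 14221/3 = -14219/3 ≈ -4739.7)
Q(u) = u²
q = -207964861/762496848 (q = -14219/3/(-21744) + 11472/(-23378) = -14219/3*(-1/21744) + 11472*(-1/23378) = 14219/65232 - 5736/11689 = -207964861/762496848 ≈ -0.27274)
M(X) = -3 + X³/2 - X/2 (M(X) = -3 + ((X*X)*X - X)/2 = -3 + (X²*X - X)/2 = -3 + (X³ - X)/2 = -3 + (X³/2 - X/2) = -3 + X³/2 - X/2)
M(1/(113 + Q(10))) - q = (-3 + (1/(113 + 10²))³/2 - 1/(2*(113 + 10²))) - 1*(-207964861/762496848) = (-3 + (1/(113 + 100))³/2 - 1/(2*(113 + 100))) + 207964861/762496848 = (-3 + (1/213)³/2 - ½/213) + 207964861/762496848 = (-3 + (1/213)³/2 - ½*1/213) + 207964861/762496848 = (-3 + (½)*(1/9663597) - 1/426) + 207964861/762496848 = (-3 + 1/19327194 - 1/426) + 207964861/762496848 = -29013475/9663597 + 207964861/762496848 = -744925727043029/272906009364528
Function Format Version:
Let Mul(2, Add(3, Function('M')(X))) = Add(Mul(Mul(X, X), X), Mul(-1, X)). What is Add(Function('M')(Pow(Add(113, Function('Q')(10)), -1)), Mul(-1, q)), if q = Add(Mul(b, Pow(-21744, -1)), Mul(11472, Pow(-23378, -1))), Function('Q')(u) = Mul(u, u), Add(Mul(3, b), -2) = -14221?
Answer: Rational(-744925727043029, 272906009364528) ≈ -2.7296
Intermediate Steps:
b = Rational(-14219, 3) (b = Add(Rational(2, 3), Mul(Rational(1, 3), -14221)) = Add(Rational(2, 3), Rational(-14221, 3)) = Rational(-14219, 3) ≈ -4739.7)
Function('Q')(u) = Pow(u, 2)
q = Rational(-207964861, 762496848) (q = Add(Mul(Rational(-14219, 3), Pow(-21744, -1)), Mul(11472, Pow(-23378, -1))) = Add(Mul(Rational(-14219, 3), Rational(-1, 21744)), Mul(11472, Rational(-1, 23378))) = Add(Rational(14219, 65232), Rational(-5736, 11689)) = Rational(-207964861, 762496848) ≈ -0.27274)
Function('M')(X) = Add(-3, Mul(Rational(1, 2), Pow(X, 3)), Mul(Rational(-1, 2), X)) (Function('M')(X) = Add(-3, Mul(Rational(1, 2), Add(Mul(Mul(X, X), X), Mul(-1, X)))) = Add(-3, Mul(Rational(1, 2), Add(Mul(Pow(X, 2), X), Mul(-1, X)))) = Add(-3, Mul(Rational(1, 2), Add(Pow(X, 3), Mul(-1, X)))) = Add(-3, Add(Mul(Rational(1, 2), Pow(X, 3)), Mul(Rational(-1, 2), X))) = Add(-3, Mul(Rational(1, 2), Pow(X, 3)), Mul(Rational(-1, 2), X)))
Add(Function('M')(Pow(Add(113, Function('Q')(10)), -1)), Mul(-1, q)) = Add(Add(-3, Mul(Rational(1, 2), Pow(Pow(Add(113, Pow(10, 2)), -1), 3)), Mul(Rational(-1, 2), Pow(Add(113, Pow(10, 2)), -1))), Mul(-1, Rational(-207964861, 762496848))) = Add(Add(-3, Mul(Rational(1, 2), Pow(Pow(Add(113, 100), -1), 3)), Mul(Rational(-1, 2), Pow(Add(113, 100), -1))), Rational(207964861, 762496848)) = Add(Add(-3, Mul(Rational(1, 2), Pow(Pow(213, -1), 3)), Mul(Rational(-1, 2), Pow(213, -1))), Rational(207964861, 762496848)) = Add(Add(-3, Mul(Rational(1, 2), Pow(Rational(1, 213), 3)), Mul(Rational(-1, 2), Rational(1, 213))), Rational(207964861, 762496848)) = Add(Add(-3, Mul(Rational(1, 2), Rational(1, 9663597)), Rational(-1, 426)), Rational(207964861, 762496848)) = Add(Add(-3, Rational(1, 19327194), Rational(-1, 426)), Rational(207964861, 762496848)) = Add(Rational(-29013475, 9663597), Rational(207964861, 762496848)) = Rational(-744925727043029, 272906009364528)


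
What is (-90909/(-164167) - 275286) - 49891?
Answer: -53383241650/164167 ≈ -3.2518e+5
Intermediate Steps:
(-90909/(-164167) - 275286) - 49891 = (-90909*(-1/164167) - 275286) - 49891 = (90909/164167 - 275286) - 49891 = -45192785853/164167 - 49891 = -53383241650/164167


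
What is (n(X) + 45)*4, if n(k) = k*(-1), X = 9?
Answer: 144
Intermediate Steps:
n(k) = -k
(n(X) + 45)*4 = (-1*9 + 45)*4 = (-9 + 45)*4 = 36*4 = 144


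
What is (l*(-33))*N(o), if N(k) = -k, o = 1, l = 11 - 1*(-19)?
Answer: 990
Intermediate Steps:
l = 30 (l = 11 + 19 = 30)
(l*(-33))*N(o) = (30*(-33))*(-1*1) = -990*(-1) = 990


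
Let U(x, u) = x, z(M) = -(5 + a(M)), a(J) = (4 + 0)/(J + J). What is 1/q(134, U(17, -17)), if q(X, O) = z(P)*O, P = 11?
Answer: -11/969 ≈ -0.011352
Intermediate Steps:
a(J) = 2/J (a(J) = 4/((2*J)) = 4*(1/(2*J)) = 2/J)
z(M) = -5 - 2/M (z(M) = -(5 + 2/M) = -5 - 2/M)
q(X, O) = -57*O/11 (q(X, O) = (-5 - 2/11)*O = -57*O/11)
1/q(134, U(17, -17)) = 1/(-57/11*17) = 1/(-969/11) = -11/969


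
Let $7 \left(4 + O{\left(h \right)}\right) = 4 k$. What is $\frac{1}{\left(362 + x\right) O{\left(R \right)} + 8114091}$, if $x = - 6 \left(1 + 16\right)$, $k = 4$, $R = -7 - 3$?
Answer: $\frac{7}{56795517} \approx 1.2325 \cdot 10^{-7}$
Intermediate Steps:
$R = -10$ ($R = -7 - 3 = -10$)
$O{\left(h \right)} = - \frac{12}{7}$ ($O{\left(h \right)} = -4 + \frac{4 \cdot 4}{7} = -4 + \frac{1}{7} \cdot 16 = -4 + \frac{16}{7} = - \frac{12}{7}$)
$x = -102$ ($x = \left(-6\right) 17 = -102$)
$\frac{1}{\left(362 + x\right) O{\left(R \right)} + 8114091} = \frac{1}{\left(362 - 102\right) \left(- \frac{12}{7}\right) + 8114091} = \frac{1}{260 \left(- \frac{12}{7}\right) + 8114091} = \frac{1}{- \frac{3120}{7} + 8114091} = \frac{1}{\frac{56795517}{7}} = \frac{7}{56795517}$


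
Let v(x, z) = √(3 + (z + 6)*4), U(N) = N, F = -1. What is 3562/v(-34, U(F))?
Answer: 3562*√23/23 ≈ 742.73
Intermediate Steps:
v(x, z) = √(27 + 4*z) (v(x, z) = √(3 + (6 + z)*4) = √(3 + (24 + 4*z)) = √(27 + 4*z))
3562/v(-34, U(F)) = 3562/(√(27 + 4*(-1))) = 3562/(√(27 - 4)) = 3562/(√23) = 3562*(√23/23) = 3562*√23/23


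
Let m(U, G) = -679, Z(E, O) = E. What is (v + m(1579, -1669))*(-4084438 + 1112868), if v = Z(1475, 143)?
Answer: -2365369720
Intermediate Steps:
v = 1475
(v + m(1579, -1669))*(-4084438 + 1112868) = (1475 - 679)*(-4084438 + 1112868) = 796*(-2971570) = -2365369720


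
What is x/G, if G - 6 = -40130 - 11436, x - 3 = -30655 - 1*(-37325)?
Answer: -6673/51560 ≈ -0.12942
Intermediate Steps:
x = 6673 (x = 3 + (-30655 - 1*(-37325)) = 3 + (-30655 + 37325) = 3 + 6670 = 6673)
G = -51560 (G = 6 + (-40130 - 11436) = 6 - 51566 = -51560)
x/G = 6673/(-51560) = 6673*(-1/51560) = -6673/51560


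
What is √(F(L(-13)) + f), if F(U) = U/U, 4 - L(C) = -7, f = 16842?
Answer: √16843 ≈ 129.78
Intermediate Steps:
L(C) = 11 (L(C) = 4 - 1*(-7) = 4 + 7 = 11)
F(U) = 1
√(F(L(-13)) + f) = √(1 + 16842) = √16843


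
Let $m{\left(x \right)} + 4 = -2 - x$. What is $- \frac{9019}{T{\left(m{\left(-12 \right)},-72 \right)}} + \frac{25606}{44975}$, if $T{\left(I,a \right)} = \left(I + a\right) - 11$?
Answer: $\frac{58228741}{494725} \approx 117.7$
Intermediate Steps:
$m{\left(x \right)} = -6 - x$ ($m{\left(x \right)} = -4 - \left(2 + x\right) = -6 - x$)
$T{\left(I,a \right)} = -11 + I + a$
$- \frac{9019}{T{\left(m{\left(-12 \right)},-72 \right)}} + \frac{25606}{44975} = - \frac{9019}{-11 - -6 - 72} + \frac{25606}{44975} = - \frac{9019}{-11 + \left(-6 + 12\right) - 72} + 25606 \cdot \frac{1}{44975} = - \frac{9019}{-11 + 6 - 72} + \frac{3658}{6425} = - \frac{9019}{-77} + \frac{3658}{6425} = \left(-9019\right) \left(- \frac{1}{77}\right) + \frac{3658}{6425} = \frac{9019}{77} + \frac{3658}{6425} = \frac{58228741}{494725}$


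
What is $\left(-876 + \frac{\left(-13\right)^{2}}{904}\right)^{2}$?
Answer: $\frac{626844310225}{817216} \approx 7.6705 \cdot 10^{5}$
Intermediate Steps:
$\left(-876 + \frac{\left(-13\right)^{2}}{904}\right)^{2} = \left(-876 + 169 \cdot \frac{1}{904}\right)^{2} = \left(-876 + \frac{169}{904}\right)^{2} = \left(- \frac{791735}{904}\right)^{2} = \frac{626844310225}{817216}$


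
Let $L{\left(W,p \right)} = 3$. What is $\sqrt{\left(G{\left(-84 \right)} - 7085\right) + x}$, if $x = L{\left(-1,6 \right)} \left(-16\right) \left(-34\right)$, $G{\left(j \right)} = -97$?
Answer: $5 i \sqrt{222} \approx 74.498 i$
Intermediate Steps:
$x = 1632$ ($x = 3 \left(-16\right) \left(-34\right) = \left(-48\right) \left(-34\right) = 1632$)
$\sqrt{\left(G{\left(-84 \right)} - 7085\right) + x} = \sqrt{\left(-97 - 7085\right) + 1632} = \sqrt{-7182 + 1632} = \sqrt{-5550} = 5 i \sqrt{222}$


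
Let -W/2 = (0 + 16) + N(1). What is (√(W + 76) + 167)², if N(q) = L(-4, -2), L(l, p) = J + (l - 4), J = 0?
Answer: 27949 + 668*√15 ≈ 30536.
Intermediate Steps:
L(l, p) = -4 + l (L(l, p) = 0 + (l - 4) = 0 + (-4 + l) = -4 + l)
N(q) = -8 (N(q) = -4 - 4 = -8)
W = -16 (W = -2*((0 + 16) - 8) = -2*(16 - 8) = -2*8 = -16)
(√(W + 76) + 167)² = (√(-16 + 76) + 167)² = (√60 + 167)² = (2*√15 + 167)² = (167 + 2*√15)²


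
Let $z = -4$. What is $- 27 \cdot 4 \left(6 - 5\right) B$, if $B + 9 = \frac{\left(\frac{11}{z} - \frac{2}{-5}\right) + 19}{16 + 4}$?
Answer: $\frac{88209}{100} \approx 882.09$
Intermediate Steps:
$B = - \frac{3267}{400}$ ($B = -9 + \frac{\left(\frac{11}{-4} - \frac{2}{-5}\right) + 19}{16 + 4} = -9 + \frac{\left(11 \left(- \frac{1}{4}\right) - - \frac{2}{5}\right) + 19}{20} = -9 + \left(\left(- \frac{11}{4} + \frac{2}{5}\right) + 19\right) \frac{1}{20} = -9 + \left(- \frac{47}{20} + 19\right) \frac{1}{20} = -9 + \frac{333}{20} \cdot \frac{1}{20} = -9 + \frac{333}{400} = - \frac{3267}{400} \approx -8.1675$)
$- 27 \cdot 4 \left(6 - 5\right) B = - 27 \cdot 4 \left(6 - 5\right) \left(- \frac{3267}{400}\right) = - 27 \cdot 4 \cdot 1 \left(- \frac{3267}{400}\right) = \left(-27\right) 4 \left(- \frac{3267}{400}\right) = \left(-108\right) \left(- \frac{3267}{400}\right) = \frac{88209}{100}$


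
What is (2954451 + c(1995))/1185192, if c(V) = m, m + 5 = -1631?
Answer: 2952815/1185192 ≈ 2.4914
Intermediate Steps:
m = -1636 (m = -5 - 1631 = -1636)
c(V) = -1636
(2954451 + c(1995))/1185192 = (2954451 - 1636)/1185192 = 2952815*(1/1185192) = 2952815/1185192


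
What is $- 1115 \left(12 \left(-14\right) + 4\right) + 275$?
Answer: $183135$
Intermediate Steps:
$- 1115 \left(12 \left(-14\right) + 4\right) + 275 = - 1115 \left(-168 + 4\right) + 275 = \left(-1115\right) \left(-164\right) + 275 = 182860 + 275 = 183135$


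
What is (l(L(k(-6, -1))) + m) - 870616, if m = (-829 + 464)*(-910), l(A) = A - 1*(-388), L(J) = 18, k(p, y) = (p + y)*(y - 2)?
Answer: -538060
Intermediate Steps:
k(p, y) = (-2 + y)*(p + y) (k(p, y) = (p + y)*(-2 + y) = (-2 + y)*(p + y))
l(A) = 388 + A (l(A) = A + 388 = 388 + A)
m = 332150 (m = -365*(-910) = 332150)
(l(L(k(-6, -1))) + m) - 870616 = ((388 + 18) + 332150) - 870616 = (406 + 332150) - 870616 = 332556 - 870616 = -538060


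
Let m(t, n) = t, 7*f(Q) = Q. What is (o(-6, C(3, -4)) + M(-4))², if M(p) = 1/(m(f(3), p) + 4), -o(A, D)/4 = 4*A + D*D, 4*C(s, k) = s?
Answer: 135792409/15376 ≈ 8831.5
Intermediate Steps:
f(Q) = Q/7
C(s, k) = s/4
o(A, D) = -16*A - 4*D² (o(A, D) = -4*(4*A + D*D) = -4*(4*A + D²) = -4*(D² + 4*A) = -16*A - 4*D²)
M(p) = 7/31 (M(p) = 1/((⅐)*3 + 4) = 1/(3/7 + 4) = 1/(31/7) = 7/31)
(o(-6, C(3, -4)) + M(-4))² = ((-16*(-6) - 4*((¼)*3)²) + 7/31)² = ((96 - 4*(¾)²) + 7/31)² = ((96 - 4*9/16) + 7/31)² = ((96 - 9/4) + 7/31)² = (375/4 + 7/31)² = (11653/124)² = 135792409/15376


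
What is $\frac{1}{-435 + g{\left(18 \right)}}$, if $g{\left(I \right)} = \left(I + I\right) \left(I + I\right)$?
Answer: $\frac{1}{861} \approx 0.0011614$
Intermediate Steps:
$g{\left(I \right)} = 4 I^{2}$ ($g{\left(I \right)} = 2 I 2 I = 4 I^{2}$)
$\frac{1}{-435 + g{\left(18 \right)}} = \frac{1}{-435 + 4 \cdot 18^{2}} = \frac{1}{-435 + 4 \cdot 324} = \frac{1}{-435 + 1296} = \frac{1}{861}$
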